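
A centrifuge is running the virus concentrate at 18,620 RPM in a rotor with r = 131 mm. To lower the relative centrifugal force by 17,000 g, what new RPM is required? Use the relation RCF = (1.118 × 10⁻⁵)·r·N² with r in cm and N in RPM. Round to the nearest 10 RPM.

r = 131 mm = 13.1 cm
Current RCF = 1.118 × 10⁻⁵ × 13.1 × (18620)² = 1.118 × 10⁻⁵ × 13.1 × 346,704,400 ≈ 50,777.6 × g
Target RCF = 50,777.6 − 17,000 = 33,777.6 × g
N² = 33,777.6 / (14.6458 × 10⁻⁵) = 230,629,942
N ≈ √230,629,942 ≈ 15,186.5

N₂ ≈ 15190 RPM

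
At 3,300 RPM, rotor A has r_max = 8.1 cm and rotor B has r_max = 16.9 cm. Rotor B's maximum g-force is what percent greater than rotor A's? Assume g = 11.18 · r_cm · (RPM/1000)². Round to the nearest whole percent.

109%

At equal RPM, RCF scales linearly with r: ratio = 16.9 / 8.1 = 2.0864.
So rotor B delivers 108.6% more g-force.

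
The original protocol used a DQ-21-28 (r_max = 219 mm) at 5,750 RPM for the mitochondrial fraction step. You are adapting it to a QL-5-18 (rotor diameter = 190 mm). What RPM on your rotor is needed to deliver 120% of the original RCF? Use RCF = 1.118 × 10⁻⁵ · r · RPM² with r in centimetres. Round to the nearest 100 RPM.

≈ 9600 RPM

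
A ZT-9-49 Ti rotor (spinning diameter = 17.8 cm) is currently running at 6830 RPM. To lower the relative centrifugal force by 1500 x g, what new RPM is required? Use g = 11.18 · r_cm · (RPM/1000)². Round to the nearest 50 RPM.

N₂ ≈ 5600 RPM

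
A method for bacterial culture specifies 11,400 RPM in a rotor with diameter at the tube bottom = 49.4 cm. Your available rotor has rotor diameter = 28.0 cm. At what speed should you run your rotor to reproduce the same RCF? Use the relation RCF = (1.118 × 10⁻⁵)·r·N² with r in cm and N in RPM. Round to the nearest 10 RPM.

Original rotor: r = 49.4 / 2 = 24.7 cm
RCF = 1.118 × 10⁻⁵ × r × N²
RCF_original = 1.118 × 10⁻⁵ × 24.7 × (11400)² = 1.118 × 10⁻⁵ × 24.7 × 129,960,000 ≈ 35,887.9 × g
Your rotor: r = 28.0 / 2 = 14 cm
35,887.9 = 1.118 × 10⁻⁵ × 14 × N²
N² = 35,887.9 / (15.652 × 10⁻⁵) = 229,286,353
N ≈ √229,286,353 ≈ 15,142.2

≈ 15140 RPM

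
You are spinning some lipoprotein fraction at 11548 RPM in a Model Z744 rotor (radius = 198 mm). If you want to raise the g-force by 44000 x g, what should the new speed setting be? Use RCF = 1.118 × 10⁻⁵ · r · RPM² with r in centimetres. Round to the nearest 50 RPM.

r = 198 mm = 19.8 cm
Current RCF = 1.118 × 10⁻⁵ × 19.8 × (11548)² = 1.118 × 10⁻⁵ × 19.8 × 133,356,304 ≈ 29,520.3 × g
Target RCF = 29,520.3 + 44,000 = 73,520.3 × g
N² = 73,520.3 / (22.1364 × 10⁻⁵) = 332,124,013
N ≈ √332,124,013 ≈ 18,224.3

≈ 18200 RPM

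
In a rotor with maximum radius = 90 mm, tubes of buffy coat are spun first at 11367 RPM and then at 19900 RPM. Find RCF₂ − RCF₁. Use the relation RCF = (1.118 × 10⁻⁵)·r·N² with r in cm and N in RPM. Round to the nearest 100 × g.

≈ 26800 g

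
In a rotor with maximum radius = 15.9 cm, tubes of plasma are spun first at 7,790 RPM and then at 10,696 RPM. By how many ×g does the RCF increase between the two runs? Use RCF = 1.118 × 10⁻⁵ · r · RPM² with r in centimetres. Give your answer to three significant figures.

RCF₁ = 1.118 × 10⁻⁵ × 15.9 × (7790)² = 1.118 × 10⁻⁵ × 15.9 × 60,684,100 ≈ 10,787.3 × g
RCF₂ = 1.118 × 10⁻⁵ × 15.9 × (10696)² = 1.118 × 10⁻⁵ × 15.9 × 114,404,416 ≈ 20,336.8 × g
Increase = 20,336.8 − 10,787.3 = 9,549.5

≈ 9550 ×g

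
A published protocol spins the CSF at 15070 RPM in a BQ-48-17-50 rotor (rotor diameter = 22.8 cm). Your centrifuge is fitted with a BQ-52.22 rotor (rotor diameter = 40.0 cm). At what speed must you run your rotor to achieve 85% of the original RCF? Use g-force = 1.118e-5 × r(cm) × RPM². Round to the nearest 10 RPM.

Original rotor: r = 22.8 / 2 = 11.4 cm
RCF_original = 1.118 × 10⁻⁵ × 11.4 × (15070)² = 1.118 × 10⁻⁵ × 11.4 × 227,104,900 ≈ 28,945 × g
Target RCF = 0.85 × 28,945 ≈ 24,603.2 × g
Your rotor: r = 40.0 / 2 = 20 cm
24,603.2 = 1.118 × 10⁻⁵ × 20 × N²
N² = 24,603.2 / (22.36 × 10⁻⁵) = 110,032,200
N ≈ √110,032,200 ≈ 10,489.6

≈ 10490 RPM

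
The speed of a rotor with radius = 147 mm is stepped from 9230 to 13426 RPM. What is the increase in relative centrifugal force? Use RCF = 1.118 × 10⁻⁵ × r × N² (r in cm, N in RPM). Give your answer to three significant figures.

≈ 15600 × g

r = 147 mm = 14.7 cm
RCF₁ = 1.118 × 10⁻⁵ × 14.7 × (9230)² = 1.118 × 10⁻⁵ × 14.7 × 85,192,900 ≈ 14,001.1 × g
RCF₂ = 1.118 × 10⁻⁵ × 14.7 × (13426)² = 1.118 × 10⁻⁵ × 14.7 × 180,257,476 ≈ 29,624.6 × g
Increase = 29,624.6 − 14,001.1 = 15,623.5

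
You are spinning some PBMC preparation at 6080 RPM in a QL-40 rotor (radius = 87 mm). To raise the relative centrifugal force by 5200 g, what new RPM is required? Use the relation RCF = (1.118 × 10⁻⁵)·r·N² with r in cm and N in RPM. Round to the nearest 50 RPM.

r = 87 mm = 8.7 cm
Current RCF = 1.118 × 10⁻⁵ × 8.7 × (6080)² = 1.118 × 10⁻⁵ × 8.7 × 36,966,400 ≈ 3,595.6 × g
Target RCF = 3,595.6 + 5,200 = 8,795.6 × g
N² = 8,795.6 / (9.7266 × 10⁻⁵) = 90,428,310
N ≈ √90,428,310 ≈ 9,509.4

≈ 9500 RPM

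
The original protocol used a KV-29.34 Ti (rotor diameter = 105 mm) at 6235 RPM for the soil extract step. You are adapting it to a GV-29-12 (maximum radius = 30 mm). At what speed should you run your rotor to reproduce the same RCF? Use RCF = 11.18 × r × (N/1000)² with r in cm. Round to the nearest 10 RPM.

Original rotor: r = 105 mm / 2 = 52.5 mm = 5.25 cm
RCF_original = 11.18 × 5.25 × (6.235)² = 11.18 × 5.25 × 38.875225 ≈ 2,281.8 × g
Your rotor: r = 30 mm = 3.0 cm
2,281.8 = 11.18 × 3 × (N/1000)²
(N/1000)² = 2,281.8 / 33.54 = 68.0322
N = 1000 × √68.0322 ≈ 8,248.2

≈ 8250 RPM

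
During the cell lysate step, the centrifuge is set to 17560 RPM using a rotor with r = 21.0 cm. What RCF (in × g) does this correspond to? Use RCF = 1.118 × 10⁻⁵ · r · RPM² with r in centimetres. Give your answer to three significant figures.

RCF = 1.118 × 10⁻⁵ × 21 × (17560)² = 1.118 × 10⁻⁵ × 21 × 308,353,600 ≈ 72,395.3 × g

≈ 72400 × g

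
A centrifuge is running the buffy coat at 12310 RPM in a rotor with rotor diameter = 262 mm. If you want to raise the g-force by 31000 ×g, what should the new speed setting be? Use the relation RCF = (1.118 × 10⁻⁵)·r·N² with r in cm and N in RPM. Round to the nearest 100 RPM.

19100 RPM

r = 262 mm / 2 = 131 mm = 13.1 cm
Current RCF = 1.118 × 10⁻⁵ × 13.1 × (12310)² = 1.118 × 10⁻⁵ × 13.1 × 151,536,100 ≈ 22,193.7 × g
Target RCF = 22,193.7 + 31,000 = 53,193.7 × g
N² = 53,193.7 / (14.6458 × 10⁻⁵) = 363,201,054
N ≈ √363,201,054 ≈ 19,057.8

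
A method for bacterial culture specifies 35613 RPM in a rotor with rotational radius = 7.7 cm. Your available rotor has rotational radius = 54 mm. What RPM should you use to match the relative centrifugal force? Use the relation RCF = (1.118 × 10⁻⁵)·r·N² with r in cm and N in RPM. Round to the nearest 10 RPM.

RCF_original = 1.118 × 10⁻⁵ × 7.7 × (35613)² = 1.118 × 10⁻⁵ × 7.7 × 1,268,285,769 ≈ 109,181.6 × g
Your rotor: r = 54 mm = 5.4 cm
109,181.6 = 1.118 × 10⁻⁵ × 5.4 × N²
N² = 109,181.6 / (6.0372 × 10⁻⁵) = 1,808,480,753
N ≈ √1,808,480,753 ≈ 42,526.2

42530 RPM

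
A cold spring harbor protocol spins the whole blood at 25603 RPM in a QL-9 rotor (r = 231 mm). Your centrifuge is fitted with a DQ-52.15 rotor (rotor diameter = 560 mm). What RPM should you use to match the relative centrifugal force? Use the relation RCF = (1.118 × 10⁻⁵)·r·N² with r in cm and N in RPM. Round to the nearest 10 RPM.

23260 RPM

Original rotor: r = 231 mm = 23.1 cm
RCF_original = 1.118 × 10⁻⁵ × 23.1 × (25603)² = 1.118 × 10⁻⁵ × 23.1 × 655,513,609 ≈ 169,291.6 × g
Your rotor: r = 560 mm / 2 = 280 mm = 28 cm
169,291.6 = 1.118 × 10⁻⁵ × 28 × N²
N² = 169,291.6 / (31.304 × 10⁻⁵) = 540,798,620
N ≈ √540,798,620 ≈ 23,255.1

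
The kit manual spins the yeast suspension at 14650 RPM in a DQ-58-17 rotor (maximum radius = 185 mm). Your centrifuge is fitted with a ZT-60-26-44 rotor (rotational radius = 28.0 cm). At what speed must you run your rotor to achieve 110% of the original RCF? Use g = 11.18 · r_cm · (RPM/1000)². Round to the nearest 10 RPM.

Original rotor: r = 185 mm = 18.5 cm
RCF_original = 11.18 × 18.5 × (14.65)² = 11.18 × 18.5 × 214.6225 ≈ 44,390.4 × g
Target RCF = 1.1 × 44,390.4 ≈ 48,829.4 × g
48,829.4 = 11.18 × 28 × (N/1000)²
(N/1000)² = 48,829.4 / 313.04 = 155.9845
N = 1000 × √155.9845 ≈ 12,489.4

≈ 12490 RPM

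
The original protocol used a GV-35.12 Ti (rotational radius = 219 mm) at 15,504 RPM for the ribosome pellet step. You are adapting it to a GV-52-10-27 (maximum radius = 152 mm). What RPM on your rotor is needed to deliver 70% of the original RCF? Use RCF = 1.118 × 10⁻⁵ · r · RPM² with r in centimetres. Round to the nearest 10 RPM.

15570 RPM

Original rotor: r = 219 mm = 21.9 cm
RCF_original = 1.118 × 10⁻⁵ × 21.9 × (15504)² = 1.118 × 10⁻⁵ × 21.9 × 240,374,016 ≈ 58,853.7 × g
Target RCF = 0.7 × 58,853.7 ≈ 41,197.6 × g
Your rotor: r = 152 mm = 15.2 cm
41,197.6 = 1.118 × 10⁻⁵ × 15.2 × N²
N² = 41,197.6 / (16.9936 × 10⁻⁵) = 242,430,091
N ≈ √242,430,091 ≈ 15,570.2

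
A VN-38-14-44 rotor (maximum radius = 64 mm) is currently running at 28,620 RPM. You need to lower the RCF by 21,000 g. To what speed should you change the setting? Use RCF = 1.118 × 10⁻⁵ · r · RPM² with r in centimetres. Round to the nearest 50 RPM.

N₂ ≈ 22950 RPM

r = 64 mm = 6.4 cm
Current RCF = 1.118 × 10⁻⁵ × 6.4 × (28620)² = 1.118 × 10⁻⁵ × 6.4 × 819,104,400 ≈ 58,608.6 × g
Target RCF = 58,608.6 − 21,000 = 37,608.6 × g
N² = 37,608.6 / (7.1552 × 10⁻⁵) = 525,612,142
N ≈ √525,612,142 ≈ 22,926.2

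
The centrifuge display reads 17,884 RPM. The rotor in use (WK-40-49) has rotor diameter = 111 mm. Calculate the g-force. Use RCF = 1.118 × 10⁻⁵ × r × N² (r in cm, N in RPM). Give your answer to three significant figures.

r = 111 mm / 2 = 55.5 mm = 5.55 cm
RCF = 1.118 × 10⁻⁵ × r × N²
RCF = 1.118 × 10⁻⁵ × 5.55 × (17884)² = 1.118 × 10⁻⁵ × 5.55 × 319,837,456 ≈ 19,845.6 × g

≈ 19800 g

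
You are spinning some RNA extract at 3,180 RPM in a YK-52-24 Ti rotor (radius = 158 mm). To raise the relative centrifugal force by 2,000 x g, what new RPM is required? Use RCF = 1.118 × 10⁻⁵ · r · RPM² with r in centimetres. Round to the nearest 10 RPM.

4630 RPM

r = 158 mm = 15.8 cm
Current RCF = 1.118 × 10⁻⁵ × 15.8 × (3180)² = 1.118 × 10⁻⁵ × 15.8 × 10,112,400 ≈ 1,786.3 × g
Target RCF = 1,786.3 + 2,000 = 3,786.3 × g
N² = 3,786.3 / (17.6644 × 10⁻⁵) = 21,434,637
N ≈ √21,434,637 ≈ 4,629.8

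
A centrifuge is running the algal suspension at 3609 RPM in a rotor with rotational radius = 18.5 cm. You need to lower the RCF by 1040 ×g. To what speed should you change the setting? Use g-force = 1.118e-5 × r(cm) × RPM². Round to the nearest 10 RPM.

Current RCF = 1.118 × 10⁻⁵ × 18.5 × (3609)² = 1.118 × 10⁻⁵ × 18.5 × 13,024,881 ≈ 2,693.9 × g
Target RCF = 2,693.9 − 1,040 = 1,653.9 × g
N² = 1,653.9 / (20.683 × 10⁻⁵) = 7,996,422
N ≈ √7,996,422 ≈ 2,827.8

≈ 2830 RPM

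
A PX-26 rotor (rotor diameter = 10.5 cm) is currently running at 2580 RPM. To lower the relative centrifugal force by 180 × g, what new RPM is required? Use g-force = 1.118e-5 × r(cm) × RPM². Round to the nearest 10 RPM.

r = 10.5 / 2 = 5.25 cm
Current RCF = 1.118 × 10⁻⁵ × 5.25 × (2580)² = 1.118 × 10⁻⁵ × 5.25 × 6,656,400 ≈ 390.7 × g
Target RCF = 390.7 − 180 = 210.7 × g
N² = 210.7 / (5.8695 × 10⁻⁵) = 3,589,744
N ≈ √3,589,744 ≈ 1,894.7

N₂ ≈ 1890 RPM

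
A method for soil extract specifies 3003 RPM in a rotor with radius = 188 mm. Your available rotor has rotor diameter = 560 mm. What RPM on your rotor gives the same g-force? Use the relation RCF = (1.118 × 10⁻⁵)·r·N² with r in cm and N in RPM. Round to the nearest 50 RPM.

Original rotor: r = 188 mm = 18.8 cm
RCF_original = 1.118 × 10⁻⁵ × 18.8 × (3003)² = 1.118 × 10⁻⁵ × 18.8 × 9,018,009 ≈ 1,895.4 × g
Your rotor: r = 560 mm / 2 = 280 mm = 28 cm
1,895.4 = 1.118 × 10⁻⁵ × 28 × N²
N² = 1,895.4 / (31.304 × 10⁻⁵) = 6,054,817
N ≈ √6,054,817 ≈ 2,460.7

2450 RPM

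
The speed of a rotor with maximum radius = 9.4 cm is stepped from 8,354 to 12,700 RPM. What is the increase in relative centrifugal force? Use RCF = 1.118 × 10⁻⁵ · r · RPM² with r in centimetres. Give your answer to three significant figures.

RCF₁ = 1.118 × 10⁻⁵ × 9.4 × (8354)² = 1.118 × 10⁻⁵ × 9.4 × 69,789,316 ≈ 7,334.3 × g
RCF₂ = 1.118 × 10⁻⁵ × 9.4 × (12700)² = 1.118 × 10⁻⁵ × 9.4 × 161,290,000 ≈ 16,950.3 × g
Increase = 16,950.3 − 7,334.3 = 9,616

≈ 9620 g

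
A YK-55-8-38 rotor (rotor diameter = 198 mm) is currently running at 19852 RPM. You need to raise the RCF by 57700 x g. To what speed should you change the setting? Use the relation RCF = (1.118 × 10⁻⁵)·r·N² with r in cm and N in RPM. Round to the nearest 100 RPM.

≈ 30300 RPM

r = 198 mm / 2 = 99 mm = 9.9 cm
Current RCF = 1.118 × 10⁻⁵ × 9.9 × (19852)² = 1.118 × 10⁻⁵ × 9.9 × 394,101,904 ≈ 43,620 × g
Target RCF = 43,620 + 57,700 = 101,320 × g
N² = 101,320 / (11.0682 × 10⁻⁵) = 915,415,334
N ≈ √915,415,334 ≈ 30,255.8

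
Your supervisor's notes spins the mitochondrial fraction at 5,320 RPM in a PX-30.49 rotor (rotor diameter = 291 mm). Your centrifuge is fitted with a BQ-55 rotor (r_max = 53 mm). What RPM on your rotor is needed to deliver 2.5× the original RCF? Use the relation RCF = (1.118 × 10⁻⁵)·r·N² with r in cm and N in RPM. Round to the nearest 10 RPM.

≈ 13940 RPM

Original rotor: r = 291 mm / 2 = 145.5 mm = 14.55 cm
RCF_original = 1.118 × 10⁻⁵ × 14.55 × (5320)² = 1.118 × 10⁻⁵ × 14.55 × 28,302,400 ≈ 4,603.9 × g
Target RCF = 2.5 × 4,603.9 ≈ 11,509.8 × g
Your rotor: r = 53 mm = 5.3 cm
11,509.8 = 1.118 × 10⁻⁵ × 5.3 × N²
N² = 11,509.8 / (5.9254 × 10⁻⁵) = 194,245,114
N ≈ √194,245,114 ≈ 13,937.2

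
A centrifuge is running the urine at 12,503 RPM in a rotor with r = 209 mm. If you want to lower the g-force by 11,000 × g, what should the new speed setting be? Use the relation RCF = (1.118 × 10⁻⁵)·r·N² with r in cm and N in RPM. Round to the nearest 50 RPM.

≈ 10450 RPM

r = 209 mm = 20.9 cm
Current RCF = 1.118 × 10⁻⁵ × 20.9 × (12503)² = 1.118 × 10⁻⁵ × 20.9 × 156,325,009 ≈ 36,527.2 × g
Target RCF = 36,527.2 − 11,000 = 25,527.2 × g
N² = 25,527.2 / (23.3662 × 10⁻⁵) = 109,248,402
N ≈ √109,248,402 ≈ 10,452.2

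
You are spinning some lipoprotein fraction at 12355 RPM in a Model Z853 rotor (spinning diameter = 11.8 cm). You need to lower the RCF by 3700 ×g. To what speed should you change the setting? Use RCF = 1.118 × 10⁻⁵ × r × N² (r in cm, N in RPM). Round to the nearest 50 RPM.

≈ 9850 RPM

r = 11.8 / 2 = 5.9 cm
Current RCF = 1.118 × 10⁻⁵ × 5.9 × (12355)² = 1.118 × 10⁻⁵ × 5.9 × 152,646,025 ≈ 10,068.8 × g
Target RCF = 10,068.8 − 3,700 = 6,368.8 × g
N² = 6,368.8 / (6.5962 × 10⁻⁵) = 96,552,561
N ≈ √96,552,561 ≈ 9,826.1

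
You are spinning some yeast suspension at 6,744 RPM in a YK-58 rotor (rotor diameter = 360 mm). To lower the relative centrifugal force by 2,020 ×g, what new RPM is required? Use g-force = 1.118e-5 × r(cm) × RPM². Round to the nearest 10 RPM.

r = 360 mm / 2 = 180 mm = 18 cm
Current RCF = 1.118 × 10⁻⁵ × 18 × (6744)² = 1.118 × 10⁻⁵ × 18 × 45,481,536 ≈ 9,152.7 × g
Target RCF = 9,152.7 − 2,020 = 7,132.7 × g
N² = 7,132.7 / (20.124 × 10⁻⁵) = 35,443,749
N ≈ √35,443,749 ≈ 5,953.5

≈ 5950 RPM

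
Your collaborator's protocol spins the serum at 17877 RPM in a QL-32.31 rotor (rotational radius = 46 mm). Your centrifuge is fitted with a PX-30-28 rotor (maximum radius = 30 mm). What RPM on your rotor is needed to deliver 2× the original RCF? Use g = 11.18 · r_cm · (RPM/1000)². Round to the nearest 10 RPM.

Original rotor: r = 46 mm = 4.6 cm
RCF_original = 11.18 × 4.6 × (17.877)² = 11.18 × 4.6 × 319.587129 ≈ 16,435.7 × g
Target RCF = 2 × 16,435.7 ≈ 32,871.4 × g
Your rotor: r = 30 mm = 3.0 cm
32,871.4 = 11.18 × 3 × (N/1000)²
(N/1000)² = 32,871.4 / 33.54 = 980.0656
N = 1000 × √980.0656 ≈ 31,306.0

≈ 31310 RPM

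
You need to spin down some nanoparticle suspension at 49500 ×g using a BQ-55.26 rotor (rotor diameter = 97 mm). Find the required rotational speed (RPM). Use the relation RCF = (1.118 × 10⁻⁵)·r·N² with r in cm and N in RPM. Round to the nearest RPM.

30214 RPM

r = 97 mm / 2 = 48.5 mm = 4.85 cm
49,500 = 1.118 × 10⁻⁵ × 4.85 × N²
N² = 49,500 / (5.4223 × 10⁻⁵) = 912,896,741
N ≈ √912,896,741 ≈ 30,214.2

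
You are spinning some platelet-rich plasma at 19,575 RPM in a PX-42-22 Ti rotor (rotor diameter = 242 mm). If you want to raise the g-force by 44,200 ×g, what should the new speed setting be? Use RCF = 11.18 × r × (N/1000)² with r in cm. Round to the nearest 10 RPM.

26640 RPM

r = 242 mm / 2 = 121 mm = 12.1 cm
Current RCF = 11.18 × 12.1 × (19.575)² = 11.18 × 12.1 × 383.180625 ≈ 51,835.9 × g
Target RCF = 51,835.9 + 44,200 = 96,035.9 × g
(N/1000)² = 96,035.9 / 135.278 = 709.9151
N = 1000 × √709.9151 ≈ 26,644.2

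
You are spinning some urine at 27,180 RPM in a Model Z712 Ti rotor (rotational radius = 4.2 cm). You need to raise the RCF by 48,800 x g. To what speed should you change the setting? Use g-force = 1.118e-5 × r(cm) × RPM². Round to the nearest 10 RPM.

Current RCF = 1.118 × 10⁻⁵ × 4.2 × (27180)² = 1.118 × 10⁻⁵ × 4.2 × 738,752,400 ≈ 34,688.9 × g
Target RCF = 34,688.9 + 48,800 = 83,488.9 × g
N² = 83,488.9 / (4.6956 × 10⁻⁵) = 1,778,024,108
N ≈ √1,778,024,108 ≈ 42,166.6

N₂ ≈ 42170 RPM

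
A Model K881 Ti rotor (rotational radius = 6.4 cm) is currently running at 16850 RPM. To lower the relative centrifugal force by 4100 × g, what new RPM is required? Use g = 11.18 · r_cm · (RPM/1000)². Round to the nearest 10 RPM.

≈ 15050 RPM

Current RCF = 11.18 × 6.4 × (16.85)² = 11.18 × 6.4 × 283.9225 ≈ 20,315.2 × g
Target RCF = 20,315.2 − 4,100 = 16,215.2 × g
(N/1000)² = 16,215.2 / 71.552 = 226.6212
N = 1000 × √226.6212 ≈ 15,053.9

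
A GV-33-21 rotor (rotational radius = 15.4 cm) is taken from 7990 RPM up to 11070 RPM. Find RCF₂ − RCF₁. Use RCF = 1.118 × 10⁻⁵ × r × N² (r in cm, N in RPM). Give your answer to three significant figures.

10100 ×g

RCF₁ = 1.118 × 10⁻⁵ × 15.4 × (7990)² = 1.118 × 10⁻⁵ × 15.4 × 63,840,100 ≈ 10,991.5 × g
RCF₂ = 1.118 × 10⁻⁵ × 15.4 × (11070)² = 1.118 × 10⁻⁵ × 15.4 × 122,544,900 ≈ 21,098.8 × g
Increase = 21,098.8 − 10,991.5 = 10,107.3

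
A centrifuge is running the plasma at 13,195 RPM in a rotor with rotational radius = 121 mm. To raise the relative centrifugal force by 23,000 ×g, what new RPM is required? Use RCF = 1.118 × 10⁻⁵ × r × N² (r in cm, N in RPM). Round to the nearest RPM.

≈ 18551 RPM

r = 121 mm = 12.1 cm
Current RCF = 1.118 × 10⁻⁵ × 12.1 × (13195)² = 1.118 × 10⁻⁵ × 12.1 × 174,108,025 ≈ 23,553 × g
Target RCF = 23,553 + 23,000 = 46,553 × g
N² = 46,553 / (13.5278 × 10⁻⁵) = 344,128,387
N ≈ √344,128,387 ≈ 18,550.7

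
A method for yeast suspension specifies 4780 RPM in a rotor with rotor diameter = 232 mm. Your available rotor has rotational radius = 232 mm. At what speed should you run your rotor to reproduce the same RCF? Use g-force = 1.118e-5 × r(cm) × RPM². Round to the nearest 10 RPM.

≈ 3380 RPM

Original rotor: r = 232 mm / 2 = 116 mm = 11.6 cm
RCF_original = 1.118 × 10⁻⁵ × 11.6 × (4780)² = 1.118 × 10⁻⁵ × 11.6 × 22,848,400 ≈ 2,963.2 × g
Your rotor: r = 232 mm = 23.2 cm
2,963.2 = 1.118 × 10⁻⁵ × 23.2 × N²
N² = 2,963.2 / (25.9376 × 10⁻⁵) = 11,424,341
N ≈ √11,424,341 ≈ 3,380.0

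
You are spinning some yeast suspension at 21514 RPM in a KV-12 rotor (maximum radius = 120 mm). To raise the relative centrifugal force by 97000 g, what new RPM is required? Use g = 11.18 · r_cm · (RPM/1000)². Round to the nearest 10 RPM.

34440 RPM

r = 120 mm = 12.0 cm
Current RCF = 11.18 × 12 × (21.514)² = 11.18 × 12 × 462.852196 ≈ 62,096.3 × g
Target RCF = 62,096.3 + 97,000 = 159,096.3 × g
(N/1000)² = 159,096.3 / 134.16 = 1185.87
N = 1000 × √1185.87 ≈ 34,436.5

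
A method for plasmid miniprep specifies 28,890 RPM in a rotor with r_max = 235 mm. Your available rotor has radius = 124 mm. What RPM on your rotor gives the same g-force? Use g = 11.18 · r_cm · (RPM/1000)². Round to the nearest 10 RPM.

Original rotor: r = 235 mm = 23.5 cm
RCF = 11.18 × r × (N/1000)²
RCF_original = 11.18 × 23.5 × (28.89)² = 11.18 × 23.5 × 834.6321 ≈ 219,282.9 × g
Your rotor: r = 124 mm = 12.4 cm
219,282.9 = 11.18 × 12.4 × (N/1000)²
(N/1000)² = 219,282.9 / 138.632 = 1581.763
N = 1000 × √1581.763 ≈ 39,771.4

≈ 39770 RPM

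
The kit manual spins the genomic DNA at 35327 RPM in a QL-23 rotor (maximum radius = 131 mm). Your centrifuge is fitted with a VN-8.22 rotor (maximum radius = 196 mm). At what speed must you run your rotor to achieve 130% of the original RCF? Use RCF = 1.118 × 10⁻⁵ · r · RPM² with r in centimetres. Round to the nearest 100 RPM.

32900 RPM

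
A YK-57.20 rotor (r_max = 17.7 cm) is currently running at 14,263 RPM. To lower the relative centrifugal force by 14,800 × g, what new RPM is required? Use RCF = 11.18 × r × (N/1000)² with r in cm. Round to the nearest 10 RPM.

N₂ ≈ 11340 RPM

Current RCF = 11.18 × 17.7 × (14.263)² = 11.18 × 17.7 × 203.433169 ≈ 40,256.6 × g
Target RCF = 40,256.6 − 14,800 = 25,456.6 × g
(N/1000)² = 25,456.6 / 197.886 = 128.6428
N = 1000 × √128.6428 ≈ 11,342.1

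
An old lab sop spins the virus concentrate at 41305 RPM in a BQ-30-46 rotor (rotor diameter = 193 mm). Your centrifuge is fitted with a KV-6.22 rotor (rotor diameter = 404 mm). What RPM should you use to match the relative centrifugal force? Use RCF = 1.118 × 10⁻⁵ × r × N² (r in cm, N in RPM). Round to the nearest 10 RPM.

Original rotor: r = 193 mm / 2 = 96.5 mm = 9.65 cm
RCF = 1.118 × 10⁻⁵ × r × N²
RCF_original = 1.118 × 10⁻⁵ × 9.65 × (41305)² = 1.118 × 10⁻⁵ × 9.65 × 1,706,103,025 ≈ 184,066.3 × g
Your rotor: r = 404 mm / 2 = 202 mm = 20.2 cm
184,066.3 = 1.118 × 10⁻⁵ × 20.2 × N²
N² = 184,066.3 / (22.5836 × 10⁻⁵) = 815,044,103
N ≈ √815,044,103 ≈ 28,549.0

≈ 28550 RPM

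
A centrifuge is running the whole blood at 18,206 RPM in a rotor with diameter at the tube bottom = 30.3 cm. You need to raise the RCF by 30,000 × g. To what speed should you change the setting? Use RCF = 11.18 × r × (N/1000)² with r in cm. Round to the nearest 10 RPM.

≈ 22550 RPM

r = 30.3 / 2 = 15.15 cm
Current RCF = 11.18 × 15.15 × (18.206)² = 11.18 × 15.15 × 331.458436 ≈ 56,141.4 × g
Target RCF = 56,141.4 + 30,000 = 86,141.4 × g
(N/1000)² = 86,141.4 / 169.377 = 508.5779
N = 1000 × √508.5779 ≈ 22,551.7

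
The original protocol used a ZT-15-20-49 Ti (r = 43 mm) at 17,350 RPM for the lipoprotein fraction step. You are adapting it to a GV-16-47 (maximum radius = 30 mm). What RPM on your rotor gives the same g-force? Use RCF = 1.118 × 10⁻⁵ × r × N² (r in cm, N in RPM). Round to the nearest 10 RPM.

≈ 20770 RPM

Original rotor: r = 43 mm = 4.3 cm
RCF = 1.118 × 10⁻⁵ × r × N²
RCF_original = 1.118 × 10⁻⁵ × 4.3 × (17350)² = 1.118 × 10⁻⁵ × 4.3 × 301,022,500 ≈ 14,471.4 × g
Your rotor: r = 30 mm = 3.0 cm
14,471.4 = 1.118 × 10⁻⁵ × 3 × N²
N² = 14,471.4 / (3.354 × 10⁻⁵) = 431,466,905
N ≈ √431,466,905 ≈ 20,771.8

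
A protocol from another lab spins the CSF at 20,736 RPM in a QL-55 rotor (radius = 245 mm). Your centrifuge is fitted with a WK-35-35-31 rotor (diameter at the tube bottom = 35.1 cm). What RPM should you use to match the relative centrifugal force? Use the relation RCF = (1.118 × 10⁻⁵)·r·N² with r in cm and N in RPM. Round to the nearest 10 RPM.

Original rotor: r = 245 mm = 24.5 cm
RCF_original = 1.118 × 10⁻⁵ × 24.5 × (20736)² = 1.118 × 10⁻⁵ × 24.5 × 429,981,696 ≈ 117,776.3 × g
Your rotor: r = 35.1 / 2 = 17.55 cm
117,776.3 = 1.118 × 10⁻⁵ × 17.55 × N²
N² = 117,776.3 / (19.6209 × 10⁻⁵) = 600,259,417
N ≈ √600,259,417 ≈ 24,500.2

24500 RPM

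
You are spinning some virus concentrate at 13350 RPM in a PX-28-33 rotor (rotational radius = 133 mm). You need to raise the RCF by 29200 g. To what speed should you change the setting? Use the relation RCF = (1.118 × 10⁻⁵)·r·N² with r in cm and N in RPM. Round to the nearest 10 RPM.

r = 133 mm = 13.3 cm
Current RCF = 1.118 × 10⁻⁵ × 13.3 × (13350)² = 1.118 × 10⁻⁵ × 13.3 × 178,222,500 ≈ 26,500.6 × g
Target RCF = 26,500.6 + 29,200 = 55,700.6 × g
N² = 55,700.6 / (14.8694 × 10⁻⁵) = 374,598,841
N ≈ √374,598,841 ≈ 19,354.6

19350 RPM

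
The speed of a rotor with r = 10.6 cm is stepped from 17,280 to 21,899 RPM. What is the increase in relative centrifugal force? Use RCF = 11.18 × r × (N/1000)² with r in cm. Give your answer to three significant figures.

≈ 21400 g

RCF₁ = 11.18 × 10.6 × (17.28)² = 11.18 × 10.6 × 298.5984 ≈ 35,386.3 × g
RCF₂ = 11.18 × 10.6 × (21.899)² = 11.18 × 10.6 × 479.566201 ≈ 56,832.4 × g
Increase = 56,832.4 − 35,386.3 = 21,446.1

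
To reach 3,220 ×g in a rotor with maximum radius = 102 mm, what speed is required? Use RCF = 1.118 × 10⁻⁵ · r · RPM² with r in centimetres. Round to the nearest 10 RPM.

≈ 5310 RPM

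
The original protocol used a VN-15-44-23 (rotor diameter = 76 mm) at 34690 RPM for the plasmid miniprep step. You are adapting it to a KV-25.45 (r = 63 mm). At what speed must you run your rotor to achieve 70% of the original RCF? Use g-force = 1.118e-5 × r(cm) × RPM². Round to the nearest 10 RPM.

Original rotor: r = 76 mm / 2 = 38 mm = 3.8 cm
RCF_original = 1.118 × 10⁻⁵ × 3.8 × (34690)² = 1.118 × 10⁻⁵ × 3.8 × 1,203,396,100 ≈ 51,125.1 × g
Target RCF = 0.7 × 51,125.1 ≈ 35,787.6 × g
Your rotor: r = 63 mm = 6.3 cm
35,787.6 = 1.118 × 10⁻⁵ × 6.3 × N²
N² = 35,787.6 / (7.0434 × 10⁻⁵) = 508,101,201
N ≈ √508,101,201 ≈ 22,541.1

≈ 22540 RPM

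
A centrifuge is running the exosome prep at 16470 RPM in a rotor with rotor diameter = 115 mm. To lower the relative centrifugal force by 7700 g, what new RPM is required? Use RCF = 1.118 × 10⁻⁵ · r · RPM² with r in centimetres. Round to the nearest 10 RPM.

r = 115 mm / 2 = 57.5 mm = 5.75 cm
Current RCF = 1.118 × 10⁻⁵ × 5.75 × (16470)² = 1.118 × 10⁻⁵ × 5.75 × 271,260,900 ≈ 17,438 × g
Target RCF = 17,438 − 7,700 = 9,738 × g
N² = 9,738 / (6.4285 × 10⁻⁵) = 151,481,683
N ≈ √151,481,683 ≈ 12,307.8

≈ 12310 RPM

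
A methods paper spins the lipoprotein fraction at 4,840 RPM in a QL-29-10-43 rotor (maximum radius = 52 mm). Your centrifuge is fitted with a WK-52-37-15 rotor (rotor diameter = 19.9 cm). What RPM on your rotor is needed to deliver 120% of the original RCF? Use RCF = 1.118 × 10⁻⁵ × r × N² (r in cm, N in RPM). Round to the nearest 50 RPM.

Original rotor: r = 52 mm = 5.2 cm
RCF_original = 1.118 × 10⁻⁵ × 5.2 × (4840)² = 1.118 × 10⁻⁵ × 5.2 × 23,425,600 ≈ 1,361.9 × g
Target RCF = 1.2 × 1,361.9 ≈ 1,634.3 × g
Your rotor: r = 19.9 / 2 = 9.95 cm
1,634.3 = 1.118 × 10⁻⁵ × 9.95 × N²
N² = 1,634.3 / (11.1241 × 10⁻⁵) = 14,691,526
N ≈ √14,691,526 ≈ 3,833.0

3850 RPM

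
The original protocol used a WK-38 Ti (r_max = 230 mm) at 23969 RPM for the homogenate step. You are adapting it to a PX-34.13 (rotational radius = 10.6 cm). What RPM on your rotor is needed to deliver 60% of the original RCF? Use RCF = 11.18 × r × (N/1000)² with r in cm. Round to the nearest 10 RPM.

Original rotor: r = 230 mm = 23.0 cm
RCF_original = 11.18 × 23 × (23.969)² = 11.18 × 23 × 574.512961 ≈ 147,730.3 × g
Target RCF = 0.6 × 147,730.3 ≈ 88,638.2 × g
88,638.2 = 11.18 × 10.6 × (N/1000)²
(N/1000)² = 88,638.2 / 118.508 = 747.9512
N = 1000 × √747.9512 ≈ 27,348.7

27350 RPM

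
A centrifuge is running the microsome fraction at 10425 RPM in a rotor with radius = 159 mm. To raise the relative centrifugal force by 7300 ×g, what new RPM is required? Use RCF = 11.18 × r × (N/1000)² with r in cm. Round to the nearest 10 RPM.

r = 159 mm = 15.9 cm
Current RCF = 11.18 × 15.9 × (10.425)² = 11.18 × 15.9 × 108.680625 ≈ 19,319.3 × g
Target RCF = 19,319.3 + 7,300 = 26,619.3 × g
(N/1000)² = 26,619.3 / 177.762 = 149.7469
N = 1000 × √149.7469 ≈ 12,237.1

≈ 12240 RPM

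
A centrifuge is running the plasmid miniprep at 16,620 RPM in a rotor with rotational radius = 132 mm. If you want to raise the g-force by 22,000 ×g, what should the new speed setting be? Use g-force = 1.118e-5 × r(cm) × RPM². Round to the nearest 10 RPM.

≈ 20620 RPM

r = 132 mm = 13.2 cm
Current RCF = 1.118 × 10⁻⁵ × 13.2 × (16620)² = 1.118 × 10⁻⁵ × 13.2 × 276,224,400 ≈ 40,764.1 × g
Target RCF = 40,764.1 + 22,000 = 62,764.1 × g
N² = 62,764.1 / (14.7576 × 10⁻⁵) = 425,300,184
N ≈ √425,300,184 ≈ 20,622.8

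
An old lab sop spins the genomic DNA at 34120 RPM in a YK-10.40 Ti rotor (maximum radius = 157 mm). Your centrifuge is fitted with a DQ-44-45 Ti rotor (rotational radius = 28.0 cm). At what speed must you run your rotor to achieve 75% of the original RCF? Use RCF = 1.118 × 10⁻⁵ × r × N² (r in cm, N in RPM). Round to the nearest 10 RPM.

22130 RPM

Original rotor: r = 157 mm = 15.7 cm
RCF = 1.118 × 10⁻⁵ × r × N²
RCF_original = 1.118 × 10⁻⁵ × 15.7 × (34120)² = 1.118 × 10⁻⁵ × 15.7 × 1,164,174,400 ≈ 204,342.9 × g
Target RCF = 0.75 × 204,342.9 ≈ 153,257.2 × g
153,257.2 = 1.118 × 10⁻⁵ × 28 × N²
N² = 153,257.2 / (31.304 × 10⁻⁵) = 489,577,051
N ≈ √489,577,051 ≈ 22,126.4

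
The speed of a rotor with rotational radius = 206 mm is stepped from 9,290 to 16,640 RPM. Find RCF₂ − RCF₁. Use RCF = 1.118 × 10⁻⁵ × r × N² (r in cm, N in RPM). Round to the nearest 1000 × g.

44000 ×g

r = 206 mm = 20.6 cm
RCF₁ = 1.118 × 10⁻⁵ × 20.6 × (9290)² = 1.118 × 10⁻⁵ × 20.6 × 86,304,100 ≈ 19,876.5 × g
RCF₂ = 1.118 × 10⁻⁵ × 20.6 × (16640)² = 1.118 × 10⁻⁵ × 20.6 × 276,889,600 ≈ 63,769.9 × g
Increase = 63,769.9 − 19,876.5 = 43,893.4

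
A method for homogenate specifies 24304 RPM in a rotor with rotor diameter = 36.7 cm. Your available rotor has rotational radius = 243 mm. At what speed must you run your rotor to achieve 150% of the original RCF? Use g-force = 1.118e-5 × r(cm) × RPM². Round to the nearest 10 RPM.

Original rotor: r = 36.7 / 2 = 18.35 cm
RCF_original = 1.118 × 10⁻⁵ × 18.35 × (24304)² = 1.118 × 10⁻⁵ × 18.35 × 590,684,416 ≈ 121,180.7 × g
Target RCF = 1.5 × 121,180.7 ≈ 181,771 × g
Your rotor: r = 243 mm = 24.3 cm
181,771 = 1.118 × 10⁻⁵ × 24.3 × N²
N² = 181,771 / (27.1674 × 10⁻⁵) = 669,077,645
N ≈ √669,077,645 ≈ 25,866.5

25870 RPM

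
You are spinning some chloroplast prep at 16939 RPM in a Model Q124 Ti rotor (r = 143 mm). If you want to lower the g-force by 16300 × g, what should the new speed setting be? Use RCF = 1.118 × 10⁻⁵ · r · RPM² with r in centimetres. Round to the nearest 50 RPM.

r = 143 mm = 14.3 cm
Current RCF = 1.118 × 10⁻⁵ × 14.3 × (16939)² = 1.118 × 10⁻⁵ × 14.3 × 286,929,721 ≈ 45,872.6 × g
Target RCF = 45,872.6 − 16,300 = 29,572.6 × g
N² = 29,572.6 / (15.9874 × 10⁻⁵) = 184,974,417
N ≈ √184,974,417 ≈ 13,600.5

N₂ ≈ 13600 RPM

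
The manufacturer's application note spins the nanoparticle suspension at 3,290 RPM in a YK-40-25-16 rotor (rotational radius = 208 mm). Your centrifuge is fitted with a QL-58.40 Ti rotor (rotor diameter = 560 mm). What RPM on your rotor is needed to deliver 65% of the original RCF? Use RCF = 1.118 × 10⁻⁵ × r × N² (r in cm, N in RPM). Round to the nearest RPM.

Original rotor: r = 208 mm = 20.8 cm
RCF = 1.118 × 10⁻⁵ × r × N²
RCF_original = 1.118 × 10⁻⁵ × 20.8 × (3290)² = 1.118 × 10⁻⁵ × 20.8 × 10,824,100 ≈ 2,517.1 × g
Target RCF = 0.65 × 2,517.1 ≈ 1,636.1 × g
Your rotor: r = 560 mm / 2 = 280 mm = 28 cm
1,636.1 = 1.118 × 10⁻⁵ × 28 × N²
N² = 1,636.1 / (31.304 × 10⁻⁵) = 5,226,489
N ≈ √5,226,489 ≈ 2,286.2

2286 RPM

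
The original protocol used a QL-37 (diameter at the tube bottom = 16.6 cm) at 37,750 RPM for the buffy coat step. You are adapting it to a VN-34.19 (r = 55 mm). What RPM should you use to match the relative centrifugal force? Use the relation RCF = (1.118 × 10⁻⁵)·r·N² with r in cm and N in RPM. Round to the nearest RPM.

46374 RPM

Original rotor: r = 16.6 / 2 = 8.3 cm
RCF_original = 1.118 × 10⁻⁵ × 8.3 × (37750)² = 1.118 × 10⁻⁵ × 8.3 × 1,425,062,500 ≈ 132,237.2 × g
Your rotor: r = 55 mm = 5.5 cm
132,237.2 = 1.118 × 10⁻⁵ × 5.5 × N²
N² = 132,237.2 / (6.149 × 10⁻⁵) = 2,150,548,057
N ≈ √2,150,548,057 ≈ 46,374.0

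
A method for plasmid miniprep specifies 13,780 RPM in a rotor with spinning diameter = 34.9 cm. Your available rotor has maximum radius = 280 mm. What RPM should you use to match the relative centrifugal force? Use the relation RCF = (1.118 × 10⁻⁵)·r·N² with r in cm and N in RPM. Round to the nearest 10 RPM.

Original rotor: r = 34.9 / 2 = 17.45 cm
RCF = 1.118 × 10⁻⁵ × r × N²
RCF_original = 1.118 × 10⁻⁵ × 17.45 × (13780)² = 1.118 × 10⁻⁵ × 17.45 × 189,888,400 ≈ 37,045.5 × g
Your rotor: r = 280 mm = 28.0 cm
37,045.5 = 1.118 × 10⁻⁵ × 28 × N²
N² = 37,045.5 / (31.304 × 10⁻⁵) = 118,341,107
N ≈ √118,341,107 ≈ 10,878.5

≈ 10880 RPM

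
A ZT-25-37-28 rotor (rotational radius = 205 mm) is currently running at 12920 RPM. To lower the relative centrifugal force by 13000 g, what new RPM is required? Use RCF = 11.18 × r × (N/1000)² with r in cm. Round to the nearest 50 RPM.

r = 205 mm = 20.5 cm
Current RCF = 11.18 × 20.5 × (12.92)² = 11.18 × 20.5 × 166.9264 ≈ 38,257.9 × g
Target RCF = 38,257.9 − 13,000 = 25,257.9 × g
(N/1000)² = 25,257.9 / 229.19 = 110.2051
N = 1000 × √110.2051 ≈ 10,497.9

N₂ ≈ 10500 RPM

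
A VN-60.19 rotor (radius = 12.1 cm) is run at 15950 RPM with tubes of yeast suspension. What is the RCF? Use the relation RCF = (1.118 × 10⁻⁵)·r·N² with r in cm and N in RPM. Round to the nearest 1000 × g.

RCF = 1.118 × 10⁻⁵ × r × N²
RCF = 1.118 × 10⁻⁵ × 12.1 × (15950)² = 1.118 × 10⁻⁵ × 12.1 × 254,402,500 ≈ 34,415.1 × g

RCF ≈ 34000 × g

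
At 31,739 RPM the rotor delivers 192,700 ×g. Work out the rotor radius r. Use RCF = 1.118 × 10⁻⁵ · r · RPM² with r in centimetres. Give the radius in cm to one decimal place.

192700 = 1.118 × 10⁻⁵ × r × (31739)²
r = 192700 / (1.118 × 10⁻⁵ × 1,007,364,121) = 192700 / 11262.33 ≈ 17.110 cm

≈ 17.1 cm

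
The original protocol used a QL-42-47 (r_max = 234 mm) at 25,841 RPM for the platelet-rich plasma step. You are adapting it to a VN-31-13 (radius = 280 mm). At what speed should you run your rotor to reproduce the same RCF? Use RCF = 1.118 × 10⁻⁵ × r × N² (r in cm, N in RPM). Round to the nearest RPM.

Original rotor: r = 234 mm = 23.4 cm
RCF_original = 1.118 × 10⁻⁵ × 23.4 × (25841)² = 1.118 × 10⁻⁵ × 23.4 × 667,757,281 ≈ 174,693.3 × g
Your rotor: r = 280 mm = 28.0 cm
174,693.3 = 1.118 × 10⁻⁵ × 28 × N²
N² = 174,693.3 / (31.304 × 10⁻⁵) = 558,054,242
N ≈ √558,054,242 ≈ 23,623.2

23623 RPM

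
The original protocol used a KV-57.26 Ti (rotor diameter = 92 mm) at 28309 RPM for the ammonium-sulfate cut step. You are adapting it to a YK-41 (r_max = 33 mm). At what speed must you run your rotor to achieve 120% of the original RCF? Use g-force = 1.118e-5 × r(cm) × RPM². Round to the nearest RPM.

Original rotor: r = 92 mm / 2 = 46 mm = 4.6 cm
RCF = 1.118 × 10⁻⁵ × r × N²
RCF_original = 1.118 × 10⁻⁵ × 4.6 × (28309)² = 1.118 × 10⁻⁵ × 4.6 × 801,399,481 ≈ 41,214.4 × g
Target RCF = 1.2 × 41,214.4 ≈ 49,457.3 × g
Your rotor: r = 33 mm = 3.3 cm
49,457.3 = 1.118 × 10⁻⁵ × 3.3 × N²
N² = 49,457.3 / (3.6894 × 10⁻⁵) = 1,340,524,204
N ≈ √1,340,524,204 ≈ 36,613.2

36613 RPM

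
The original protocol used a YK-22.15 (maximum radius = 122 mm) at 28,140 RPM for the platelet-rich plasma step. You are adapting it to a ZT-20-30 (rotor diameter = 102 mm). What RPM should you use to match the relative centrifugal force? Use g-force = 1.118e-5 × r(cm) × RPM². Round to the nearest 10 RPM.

Original rotor: r = 122 mm = 12.2 cm
RCF = 1.118 × 10⁻⁵ × r × N²
RCF_original = 1.118 × 10⁻⁵ × 12.2 × (28140)² = 1.118 × 10⁻⁵ × 12.2 × 791,859,600 ≈ 108,006.5 × g
Your rotor: r = 102 mm / 2 = 51 mm = 5.1 cm
108,006.5 = 1.118 × 10⁻⁵ × 5.1 × N²
N² = 108,006.5 / (5.7018 × 10⁻⁵) = 1,894,252,692
N ≈ √1,894,252,692 ≈ 43,523.0

≈ 43520 RPM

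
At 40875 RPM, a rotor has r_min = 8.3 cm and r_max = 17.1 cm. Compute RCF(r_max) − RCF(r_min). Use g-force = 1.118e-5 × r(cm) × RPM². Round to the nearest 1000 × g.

164000 × g

ΔRCF = 1.118 × 10⁻⁵ × (r_max − r_min) × N² = 1.118 × 10⁻⁵ × 8.8 × 1,670,765,625 ≈ 164,376.6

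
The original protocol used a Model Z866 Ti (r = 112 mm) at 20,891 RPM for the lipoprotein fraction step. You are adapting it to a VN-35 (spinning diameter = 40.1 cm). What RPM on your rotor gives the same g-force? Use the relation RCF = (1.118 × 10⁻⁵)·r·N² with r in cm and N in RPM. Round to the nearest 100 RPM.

≈ 15600 RPM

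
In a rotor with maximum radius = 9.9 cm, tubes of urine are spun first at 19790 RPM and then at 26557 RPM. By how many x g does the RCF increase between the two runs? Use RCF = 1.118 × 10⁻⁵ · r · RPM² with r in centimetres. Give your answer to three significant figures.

34700 x g

RCF₁ = 1.118 × 10⁻⁵ × 9.9 × (19790)² = 1.118 × 10⁻⁵ × 9.9 × 391,644,100 ≈ 43,348 × g
RCF₂ = 1.118 × 10⁻⁵ × 9.9 × (26557)² = 1.118 × 10⁻⁵ × 9.9 × 705,274,249 ≈ 78,061.2 × g
Increase = 78,061.2 − 43,348 = 34,713.2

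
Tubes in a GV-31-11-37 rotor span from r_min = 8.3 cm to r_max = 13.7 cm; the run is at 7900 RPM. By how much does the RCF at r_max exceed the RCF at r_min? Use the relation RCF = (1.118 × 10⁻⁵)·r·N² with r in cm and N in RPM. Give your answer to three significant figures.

ΔRCF = 1.118 × 10⁻⁵ × (r_max − r_min) × N² = 1.118 × 10⁻⁵ × 5.4 × 62,410,000 ≈ 3,767.8

3770 ×g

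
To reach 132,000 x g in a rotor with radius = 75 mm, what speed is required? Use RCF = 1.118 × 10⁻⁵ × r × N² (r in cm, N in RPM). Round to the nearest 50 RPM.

≈ 39700 RPM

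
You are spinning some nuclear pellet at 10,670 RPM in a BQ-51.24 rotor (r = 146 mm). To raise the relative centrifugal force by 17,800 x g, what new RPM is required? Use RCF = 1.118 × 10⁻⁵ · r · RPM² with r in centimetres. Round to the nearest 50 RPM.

r = 146 mm = 14.6 cm
Current RCF = 1.118 × 10⁻⁵ × 14.6 × (10670)² = 1.118 × 10⁻⁵ × 14.6 × 113,848,900 ≈ 18,583.3 × g
Target RCF = 18,583.3 + 17,800 = 36,383.3 × g
N² = 36,383.3 / (16.3228 × 10⁻⁵) = 222,898,645
N ≈ √222,898,645 ≈ 14,929.8

N₂ ≈ 14950 RPM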